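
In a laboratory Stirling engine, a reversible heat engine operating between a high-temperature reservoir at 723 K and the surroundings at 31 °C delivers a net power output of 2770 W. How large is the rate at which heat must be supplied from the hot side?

T_C = 31 °C → 31 + 273.15 = 304.15 K.
The Carnot efficiency is η = 1 − T_C/T_H = 1 − 304.15/723.00 = 0.5793.
Q_H = W/η = 2770/0.5793 = 4781 W.

Q̇_H ≈ 4781 W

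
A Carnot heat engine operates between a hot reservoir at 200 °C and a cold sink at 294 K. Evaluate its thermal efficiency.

T_H = 200 °C → 200 + 273.15 = 473.15 K.
η_rev = 1 − T_C/T_H = 1 − 294.00/473.15 = 0.3786.

η ≈ 0.3786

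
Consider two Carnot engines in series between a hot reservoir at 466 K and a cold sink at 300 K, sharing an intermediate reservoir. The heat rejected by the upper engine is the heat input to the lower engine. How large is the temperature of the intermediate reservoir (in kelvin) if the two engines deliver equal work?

For reversible stages Q_m = Q_H·(T_m/T_H). Setting W₁ = Q_H(1 − T_m/T_H) equal to W₂ = Q_m(1 − T_C/T_m) = Q_H·(T_m − T_C)/T_H gives T_H − T_m = T_m − T_C, so T_m = (T_H + T_C)/2 = (466.00 + 300.00)/2 = 383 K.

T_m ≈ 383 K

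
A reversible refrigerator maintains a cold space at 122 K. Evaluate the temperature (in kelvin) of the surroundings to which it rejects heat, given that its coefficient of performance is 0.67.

T_H ≈ 304 K

COP_R = T_C/(T_H − T_C) ⇒ T_H = T_C·(1 + 1/COP_R) = 122.00 × (1 + 1/0.67) = 304 K.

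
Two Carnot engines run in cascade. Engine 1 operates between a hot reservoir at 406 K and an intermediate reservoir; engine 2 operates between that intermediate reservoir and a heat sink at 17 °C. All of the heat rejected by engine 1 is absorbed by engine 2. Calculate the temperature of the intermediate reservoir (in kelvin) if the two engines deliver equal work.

T_m ≈ 348 K

T_C = 17 °C → 17 + 273.15 = 290.15 K.
For reversible stages Q_m = Q_H·(T_m/T_H). Setting W₁ = Q_H(1 − T_m/T_H) equal to W₂ = Q_m(1 − T_C/T_m) = Q_H·(T_m − T_C)/T_H gives T_H − T_m = T_m − T_C, so T_m = (T_H + T_C)/2 = (406.00 + 290.15)/2 = 348 K.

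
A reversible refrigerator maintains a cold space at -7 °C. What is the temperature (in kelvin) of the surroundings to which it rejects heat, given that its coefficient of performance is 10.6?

T_H ≈ 291 K

T_C = -7 °C → -7 + 273.15 = 266.15 K.
COP_R = T_C/(T_H − T_C) ⇒ T_H = T_C·(1 + 1/COP_R) = 266.15 × (1 + 1/10.6) = 291 K.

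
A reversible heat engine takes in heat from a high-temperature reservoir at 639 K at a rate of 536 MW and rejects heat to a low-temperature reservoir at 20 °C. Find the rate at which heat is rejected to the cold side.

T_C = 20 °C → 20 + 273.15 = 293.15 K.
η_rev = 1 − T_C/T_H = 1 − 293.15/639.00 = 0.5412.
For a reversible cycle Q_C/Q_H = T_C/T_H, so Q_C = 536 × 293.15/639.00 = 246 MW.

Q̇_C ≈ 246 MW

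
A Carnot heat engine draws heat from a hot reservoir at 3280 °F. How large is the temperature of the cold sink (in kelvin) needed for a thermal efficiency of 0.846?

T_H = 3280 °F → (3280 − 32) × 5/9 = 1804.44 °C = 2077.59 K.
From η = 1 − T_C/T_H, T_C = T_H·(1 − η) = 2077.59 × (1 − 0.846) = 320 K.

T_C ≈ 320 K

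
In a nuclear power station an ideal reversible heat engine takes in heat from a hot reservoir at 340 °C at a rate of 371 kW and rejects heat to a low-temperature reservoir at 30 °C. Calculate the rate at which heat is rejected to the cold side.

Q̇_C ≈ 183 kW

T_H = 340 °C → 340 + 273.15 = 613.15 K.
T_C = 30 °C → 30 + 273.15 = 303.15 K.
The Carnot efficiency is η = 1 − T_C/T_H = 1 − 303.15/613.15 = 0.5056.
For a reversible cycle Q_C/Q_H = T_C/T_H, so Q_C = 371 × 303.15/613.15 = 183 kW.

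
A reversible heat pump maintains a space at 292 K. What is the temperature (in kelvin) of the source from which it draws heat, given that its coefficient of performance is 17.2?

T_C ≈ 275.0 K

COP_HP = T_H/(T_H − T_C) ⇒ T_C = T_H·(COP_HP − 1)/COP_HP = 292.00 × (17.2 − 1)/17.2 = 275.0 K.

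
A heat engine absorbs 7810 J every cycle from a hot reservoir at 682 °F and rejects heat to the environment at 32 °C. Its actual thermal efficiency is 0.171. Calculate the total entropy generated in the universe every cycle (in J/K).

ΔS_univ ≈ 8.904 J/K

T_H = 682 °F → (682 − 32) × 5/9 = 361.11 °C = 634.26 K.
T_C = 32 °C → 32 + 273.15 = 305.15 K.
W = η·Q_H = 0.171 × 7810 = 1336 J, so Q_C = Q_H − W = 6474 J.
Entropy balance on the reservoirs: −Q_H/T_H = -12.31 J/K, +Q_C/T_C = 21.22 J/K.
ΔS_univ = −Q_H/T_H + Q_C/T_C = 8.904 J/K (> 0, since η = 0.171 < η_Carnot = 0.519).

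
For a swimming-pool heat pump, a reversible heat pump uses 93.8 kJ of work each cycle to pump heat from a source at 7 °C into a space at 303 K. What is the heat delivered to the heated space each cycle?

T_C = 7 °C → 7 + 273.15 = 280.15 K.
COP_HP = T_H/(T_H − T_C) = 303.00/22.85 = 13.2604.
Q_H = COP_HP · W = 13.2604 × 93.8 = 1244 kJ.

Q_H ≈ 1244 kJ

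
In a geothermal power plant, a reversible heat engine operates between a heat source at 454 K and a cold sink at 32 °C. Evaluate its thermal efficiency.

T_C = 32 °C → 32 + 273.15 = 305.15 K.
For a reversible engine, η = 1 − T_C/T_H = 1 − 305.15/454.00 = 0.3279.

η ≈ 0.3279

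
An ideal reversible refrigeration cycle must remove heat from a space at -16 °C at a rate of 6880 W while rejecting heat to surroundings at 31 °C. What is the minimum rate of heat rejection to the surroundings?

Q̇_H ≈ 8140 W

T_H = 31 °C → 31 + 273.15 = 304.15 K.
T_C = -16 °C → -16 + 273.15 = 257.15 K.
For a reversible cycle Q_H/Q_C = T_H/T_C, so Q_H = Q_C·T_H/T_C = 6880 × 304.15/257.15 = 8140 W.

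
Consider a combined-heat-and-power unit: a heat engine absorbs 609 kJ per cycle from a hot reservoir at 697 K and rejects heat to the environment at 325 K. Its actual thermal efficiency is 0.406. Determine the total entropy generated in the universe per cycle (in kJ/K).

W = η·Q_H = 0.406 × 609 = 247.3 kJ, so Q_C = Q_H − W = 361.7 kJ.
The hot reservoir loses entropy Q_H/T_H = 609/697.00 = 0.8737 kJ/K; the cold reservoir gains Q_C/T_C = 361.7/325.00 = 1.113 kJ/K.
ΔS_univ = −Q_H/T_H + Q_C/T_C = 0.2393 kJ/K (> 0, since η = 0.406 < η_Carnot = 0.534).

ΔS_univ ≈ 0.2393 kJ/K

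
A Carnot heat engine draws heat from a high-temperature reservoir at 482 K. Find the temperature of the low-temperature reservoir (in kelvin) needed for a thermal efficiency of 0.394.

From η = 1 − T_C/T_H, T_C = T_H·(1 − η) = 482.00 × (1 − 0.394) = 292.1 K.

T_C ≈ 292.1 K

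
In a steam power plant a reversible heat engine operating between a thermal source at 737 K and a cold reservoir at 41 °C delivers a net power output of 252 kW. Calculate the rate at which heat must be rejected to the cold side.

T_C = 41 °C → 41 + 273.15 = 314.15 K.
Carnot efficiency: η = 1 − T_C/T_H = 1 − 314.15/737.00 = 0.5737.
Since Q_C/Q_H = T_C/T_H and Q_H = W/η, Q_C = W·T_C/(T_H − T_C) = 252 × 314.15/422.85 = 187 kW.

Q̇_C ≈ 187 kW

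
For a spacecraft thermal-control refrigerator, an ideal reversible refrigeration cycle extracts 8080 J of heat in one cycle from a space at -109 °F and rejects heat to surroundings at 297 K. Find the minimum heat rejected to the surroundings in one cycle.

T_C = -109 °F → (-109 − 32) × 5/9 = -78.33 °C = 194.82 K.
For a reversible cycle Q_H/Q_C = T_H/T_C, so Q_H = Q_C·T_H/T_C = 8080 × 297.00/194.82 = 12320 J.

Q_H ≈ 12320 J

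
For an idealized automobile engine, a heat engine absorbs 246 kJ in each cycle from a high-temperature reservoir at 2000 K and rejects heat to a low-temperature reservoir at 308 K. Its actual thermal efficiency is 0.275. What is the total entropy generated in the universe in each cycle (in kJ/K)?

ΔS_univ ≈ 0.4561 kJ/K

W = η·Q_H = 0.275 × 246 = 67.65 kJ, so Q_C = Q_H − W = 178.3 kJ.
The hot reservoir loses entropy Q_H/T_H = 246/2000.00 = 0.1230 kJ/K; the cold reservoir gains Q_C/T_C = 178.3/308.00 = 0.5791 kJ/K.
ΔS_univ = −Q_H/T_H + Q_C/T_C = 0.4561 kJ/K (> 0, since η = 0.275 < η_Carnot = 0.846).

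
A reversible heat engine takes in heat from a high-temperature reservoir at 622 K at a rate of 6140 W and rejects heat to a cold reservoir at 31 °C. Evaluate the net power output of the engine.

T_C = 31 °C → 31 + 273.15 = 304.15 K.
The Carnot efficiency is η = 1 − T_C/T_H = 1 − 304.15/622.00 = 0.5110.
W = η·Q_H = 0.5110 × 6140 = 3140 W.

Ẇ ≈ 3140 W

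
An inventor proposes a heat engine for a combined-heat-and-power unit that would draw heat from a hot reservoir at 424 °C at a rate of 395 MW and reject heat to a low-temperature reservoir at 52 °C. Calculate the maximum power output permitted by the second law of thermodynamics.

Ẇ_max ≈ 211 MW

T_H = 424 °C → 424 + 273.15 = 697.15 K.
T_C = 52 °C → 52 + 273.15 = 325.15 K.
The upper bound on efficiency is η_max = 1 − T_C/T_H = 1 − 325.15/697.15 = 0.5336.
W_max = η_max · Q_H = 0.5336 × 395 = 211 MW.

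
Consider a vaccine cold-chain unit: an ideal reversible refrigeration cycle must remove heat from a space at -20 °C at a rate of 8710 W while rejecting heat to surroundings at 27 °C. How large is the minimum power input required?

T_H = 27 °C → 27 + 273.15 = 300.15 K.
T_C = -20 °C → -20 + 273.15 = 253.15 K.
The reversible coefficient of performance is COP_R = T_C/(T_H − T_C) = 253.15/47.00 = 5.3862.
W = Q_C/COP_R = 8710/5.3862 = 1617 W.

Ẇ_in ≈ 1617 W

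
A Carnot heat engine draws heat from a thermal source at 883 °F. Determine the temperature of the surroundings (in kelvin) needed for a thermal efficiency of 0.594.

T_H = 883 °F → (883 − 32) × 5/9 = 472.78 °C = 745.93 K.
From η = 1 − T_C/T_H, T_C = T_H·(1 − η) = 745.93 × (1 − 0.594) = 302.8 K.

T_C ≈ 302.8 K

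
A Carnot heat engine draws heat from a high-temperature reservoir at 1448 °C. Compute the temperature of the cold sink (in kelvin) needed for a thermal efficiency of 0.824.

T_C ≈ 303 K

T_H = 1448 °C → 1448 + 273.15 = 1721.15 K.
From η = 1 − T_C/T_H, T_C = T_H·(1 − η) = 1721.15 × (1 − 0.824) = 303 K.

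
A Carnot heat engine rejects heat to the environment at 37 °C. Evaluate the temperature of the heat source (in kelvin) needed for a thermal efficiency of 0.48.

T_C = 37 °C → 37 + 273.15 = 310.15 K.
From η = 1 − T_C/T_H, solving for T_H gives T_H = T_C/(1 − η) = 310.15/(1 − 0.48) = 596.4 K.

T_H ≈ 596.4 K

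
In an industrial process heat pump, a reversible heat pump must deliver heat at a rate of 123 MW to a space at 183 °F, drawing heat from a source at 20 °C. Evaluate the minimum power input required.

Ẇ_in ≈ 22.0 MW

T_H = 183 °F → (183 − 32) × 5/9 = 83.89 °C = 357.04 K.
T_C = 20 °C → 20 + 273.15 = 293.15 K.
The Carnot heat-pump COP is COP_HP = T_H/(T_H − T_C) = 357.04/63.89 = 5.5884.
W = Q_H/COP_HP = 123/5.5884 = 22.0 MW.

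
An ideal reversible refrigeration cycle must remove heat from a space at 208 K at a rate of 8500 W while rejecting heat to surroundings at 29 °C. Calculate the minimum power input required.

T_H = 29 °C → 29 + 273.15 = 302.15 K.
For a reversible refrigerator, COP_R = T_C/(T_H − T_C) = 208.00/94.15 = 2.2092.
W = Q_C/COP_R = 8500/2.2092 = 3850 W.

Ẇ_in ≈ 3850 W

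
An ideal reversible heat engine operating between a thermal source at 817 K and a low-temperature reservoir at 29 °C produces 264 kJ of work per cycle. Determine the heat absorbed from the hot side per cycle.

T_C = 29 °C → 29 + 273.15 = 302.15 K.
Carnot efficiency: η = 1 − T_C/T_H = 1 − 302.15/817.00 = 0.6302.
Q_H = W/η = 264/0.6302 = 419 kJ.

Q_H ≈ 419 kJ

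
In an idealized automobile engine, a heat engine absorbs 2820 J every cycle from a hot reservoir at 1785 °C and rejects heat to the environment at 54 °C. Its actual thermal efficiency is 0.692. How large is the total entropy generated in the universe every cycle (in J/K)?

T_H = 1785 °C → 1785 + 273.15 = 2058.15 K.
T_C = 54 °C → 54 + 273.15 = 327.15 K.
W = η·Q_H = 0.692 × 2820 = 1951 J, so Q_C = Q_H − W = 868.6 J.
Reservoir entropy changes: ΔS_H = −Q_H/T_H = −2820/2058.15 = -1.370 J/K and ΔS_C = +Q_C/T_C = 868.6/327.15 = 2.655 J/K.
ΔS_univ = −Q_H/T_H + Q_C/T_C = 1.28 J/K (> 0, since η = 0.692 < η_Carnot = 0.841).

ΔS_univ ≈ 1.28 J/K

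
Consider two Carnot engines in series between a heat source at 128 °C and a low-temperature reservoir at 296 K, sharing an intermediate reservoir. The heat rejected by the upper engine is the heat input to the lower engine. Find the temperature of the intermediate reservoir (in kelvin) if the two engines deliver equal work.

T_H = 128 °C → 128 + 273.15 = 401.15 K.
For reversible stages Q_m = Q_H·(T_m/T_H). Setting W₁ = Q_H(1 − T_m/T_H) equal to W₂ = Q_m(1 − T_C/T_m) = Q_H·(T_m − T_C)/T_H gives T_H − T_m = T_m − T_C, so T_m = (T_H + T_C)/2 = (401.15 + 296.00)/2 = 348.6 K.

T_m ≈ 348.6 K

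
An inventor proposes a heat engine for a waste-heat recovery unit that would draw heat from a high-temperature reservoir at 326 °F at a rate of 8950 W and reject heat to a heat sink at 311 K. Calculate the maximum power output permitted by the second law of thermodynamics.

T_H = 326 °F → (326 − 32) × 5/9 = 163.33 °C = 436.48 K.
The upper bound on efficiency is η_max = 1 − T_C/T_H = 1 − 311.00/436.48 = 0.2875.
W_max = η_max · Q_H = 0.2875 × 8950 = 2570 W.

Ẇ_max ≈ 2570 W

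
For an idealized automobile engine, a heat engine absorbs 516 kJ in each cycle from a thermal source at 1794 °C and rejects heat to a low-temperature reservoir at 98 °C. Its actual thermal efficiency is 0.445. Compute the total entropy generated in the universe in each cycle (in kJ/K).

T_H = 1794 °C → 1794 + 273.15 = 2067.15 K.
T_C = 98 °C → 98 + 273.15 = 371.15 K.
W = η·Q_H = 0.445 × 516 = 229.6 kJ, so Q_C = Q_H − W = 286.4 kJ.
Entropy balance on the reservoirs: −Q_H/T_H = -0.2496 kJ/K, +Q_C/T_C = 0.7716 kJ/K.
ΔS_univ = −Q_H/T_H + Q_C/T_C = 0.522 kJ/K (> 0, since η = 0.445 < η_Carnot = 0.820).

ΔS_univ ≈ 0.522 kJ/K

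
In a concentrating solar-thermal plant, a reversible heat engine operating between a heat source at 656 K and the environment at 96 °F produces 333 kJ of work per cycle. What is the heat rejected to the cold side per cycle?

Q_C ≈ 296 kJ

T_C = 96 °F → (96 − 32) × 5/9 = 35.56 °C = 308.71 K.
Carnot efficiency: η = 1 − T_C/T_H = 1 − 308.71/656.00 = 0.5294.
Since Q_C/Q_H = T_C/T_H and Q_H = W/η, Q_C = W·T_C/(T_H − T_C) = 333 × 308.71/347.29 = 296 kJ.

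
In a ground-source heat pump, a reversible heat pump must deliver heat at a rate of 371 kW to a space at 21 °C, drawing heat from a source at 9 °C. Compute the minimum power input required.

T_H = 21 °C → 21 + 273.15 = 294.15 K.
T_C = 9 °C → 9 + 273.15 = 282.15 K.
COP_HP = T_H/(T_H − T_C) = 294.15/12.00 = 24.5125.
W = Q_H/COP_HP = 371/24.5125 = 15.1 kW.

Ẇ_in ≈ 15.1 kW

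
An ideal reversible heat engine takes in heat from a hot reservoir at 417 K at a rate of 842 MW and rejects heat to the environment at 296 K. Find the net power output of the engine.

Ẇ ≈ 244.3 MW

η_rev = 1 − T_C/T_H = 1 − 296.00/417.00 = 0.2902.
W = η·Q_H = 0.2902 × 842 = 244.3 MW.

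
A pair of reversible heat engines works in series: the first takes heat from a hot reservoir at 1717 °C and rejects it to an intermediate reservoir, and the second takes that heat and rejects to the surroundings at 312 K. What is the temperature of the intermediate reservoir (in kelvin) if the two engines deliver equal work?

T_H = 1717 °C → 1717 + 273.15 = 1990.15 K.
For reversible stages Q_m = Q_H·(T_m/T_H). Setting W₁ = Q_H(1 − T_m/T_H) equal to W₂ = Q_m(1 − T_C/T_m) = Q_H·(T_m − T_C)/T_H gives T_H − T_m = T_m − T_C, so T_m = (T_H + T_C)/2 = (1990.15 + 312.00)/2 = 1150 K.

T_m ≈ 1150 K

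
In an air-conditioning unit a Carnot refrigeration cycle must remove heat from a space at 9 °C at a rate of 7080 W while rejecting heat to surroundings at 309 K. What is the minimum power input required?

Ẇ_in ≈ 674 W

T_C = 9 °C → 9 + 273.15 = 282.15 K.
The reversible coefficient of performance is COP_R = T_C/(T_H − T_C) = 282.15/26.85 = 10.5084.
W = Q_C/COP_R = 7080/10.5084 = 674 W.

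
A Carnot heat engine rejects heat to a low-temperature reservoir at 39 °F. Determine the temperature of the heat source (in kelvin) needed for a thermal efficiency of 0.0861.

T_H ≈ 303 K

T_C = 39 °F → (39 − 32) × 5/9 = 3.89 °C = 277.04 K.
From η = 1 − T_C/T_H, solving for T_H gives T_H = T_C/(1 − η) = 277.04/(1 − 0.0861) = 303 K.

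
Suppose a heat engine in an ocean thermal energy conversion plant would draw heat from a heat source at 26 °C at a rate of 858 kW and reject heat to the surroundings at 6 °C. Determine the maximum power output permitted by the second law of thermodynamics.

Ẇ_max ≈ 57.4 kW

T_H = 26 °C → 26 + 273.15 = 299.15 K.
T_C = 6 °C → 6 + 273.15 = 279.15 K.
The second-law ceiling is the Carnot efficiency, η_max = 1 − T_C/T_H = 1 − 279.15/299.15 = 0.0669.
W_max = η_max · Q_H = 0.0669 × 858 = 57.4 kW.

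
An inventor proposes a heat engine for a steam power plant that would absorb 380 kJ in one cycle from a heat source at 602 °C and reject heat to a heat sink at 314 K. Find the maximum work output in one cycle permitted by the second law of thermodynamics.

T_H = 602 °C → 602 + 273.15 = 875.15 K.
The upper bound on efficiency is η_max = 1 − T_C/T_H = 1 − 314.00/875.15 = 0.6412.
W_max = η_max · Q_H = 0.6412 × 380 = 244 kJ.

W_max ≈ 244 kJ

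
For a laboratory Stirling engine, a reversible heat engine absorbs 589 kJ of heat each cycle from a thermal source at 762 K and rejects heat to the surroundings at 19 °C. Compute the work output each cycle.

W ≈ 363 kJ

T_C = 19 °C → 19 + 273.15 = 292.15 K.
For a reversible engine, η = 1 − T_C/T_H = 1 − 292.15/762.00 = 0.6166.
W = η·Q_H = 0.6166 × 589 = 363 kJ.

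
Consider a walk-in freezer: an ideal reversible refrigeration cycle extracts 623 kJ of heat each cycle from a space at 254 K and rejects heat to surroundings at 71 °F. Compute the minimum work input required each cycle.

T_H = 71 °F → (71 − 32) × 5/9 = 21.67 °C = 294.82 K.
COP_R = T_C/(T_H − T_C) = 254.00/40.82 = 6.2229.
W = Q_C/COP_R = 623/6.2229 = 100 kJ.

W_in ≈ 100 kJ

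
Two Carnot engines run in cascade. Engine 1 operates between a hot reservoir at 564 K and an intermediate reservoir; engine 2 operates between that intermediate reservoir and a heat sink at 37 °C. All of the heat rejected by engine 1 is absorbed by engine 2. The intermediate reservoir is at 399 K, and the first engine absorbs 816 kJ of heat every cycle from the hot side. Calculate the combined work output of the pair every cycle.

T_C = 37 °C → 37 + 273.15 = 310.15 K.
Two reversible stages in series are equivalent to a single Carnot engine between T_H and T_C, so η_total = 1 − T_C/T_H = 1 − 310.15/564.00 = 0.4501.
W_total = η_total · Q_H = 0.4501 × 816 = 367.3 kJ.

W_total ≈ 367.3 kJ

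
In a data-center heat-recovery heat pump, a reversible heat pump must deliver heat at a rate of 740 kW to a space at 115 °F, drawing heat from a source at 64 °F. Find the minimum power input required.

Ẇ_in ≈ 65.7 kW

T_H = 115 °F → (115 − 32) × 5/9 = 46.11 °C = 319.26 K.
T_C = 64 °F → (64 − 32) × 5/9 = 17.78 °C = 290.93 K.
Reversible heating COP: COP_HP = T_H/(T_H − T_C) = 319.26/28.33 = 11.2680.
W = Q_H/COP_HP = 740/11.2680 = 65.7 kW.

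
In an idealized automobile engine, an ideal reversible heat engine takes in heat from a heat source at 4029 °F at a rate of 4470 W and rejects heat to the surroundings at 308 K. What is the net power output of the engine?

T_H = 4029 °F → (4029 − 32) × 5/9 = 2220.56 °C = 2493.71 K.
The Carnot efficiency is η = 1 − T_C/T_H = 1 − 308.00/2493.71 = 0.8765.
W = η·Q_H = 0.8765 × 4470 = 3920 W.

Ẇ ≈ 3920 W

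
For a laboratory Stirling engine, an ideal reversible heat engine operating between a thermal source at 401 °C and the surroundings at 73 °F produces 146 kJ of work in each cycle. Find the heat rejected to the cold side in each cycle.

Q_C ≈ 114 kJ

T_H = 401 °C → 401 + 273.15 = 674.15 K.
T_C = 73 °F → (73 − 32) × 5/9 = 22.78 °C = 295.93 K.
Carnot efficiency: η = 1 − T_C/T_H = 1 − 295.93/674.15 = 0.5610.
Since Q_C/Q_H = T_C/T_H and Q_H = W/η, Q_C = W·T_C/(T_H − T_C) = 146 × 295.93/378.22 = 114 kJ.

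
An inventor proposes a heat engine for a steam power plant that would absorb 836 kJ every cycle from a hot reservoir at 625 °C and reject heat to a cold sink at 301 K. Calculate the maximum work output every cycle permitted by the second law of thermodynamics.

W_max ≈ 556 kJ

T_H = 625 °C → 625 + 273.15 = 898.15 K.
The second-law ceiling is the Carnot efficiency, η_max = 1 − T_C/T_H = 1 − 301.00/898.15 = 0.6649.
W_max = η_max · Q_H = 0.6649 × 836 = 556 kJ.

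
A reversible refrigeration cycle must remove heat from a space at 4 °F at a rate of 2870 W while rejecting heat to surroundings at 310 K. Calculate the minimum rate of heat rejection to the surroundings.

T_C = 4 °F → (4 − 32) × 5/9 = -15.56 °C = 257.59 K.
For a reversible cycle Q_H/Q_C = T_H/T_C, so Q_H = Q_C·T_H/T_C = 2870 × 310.00/257.59 = 3450 W.

Q̇_H ≈ 3450 W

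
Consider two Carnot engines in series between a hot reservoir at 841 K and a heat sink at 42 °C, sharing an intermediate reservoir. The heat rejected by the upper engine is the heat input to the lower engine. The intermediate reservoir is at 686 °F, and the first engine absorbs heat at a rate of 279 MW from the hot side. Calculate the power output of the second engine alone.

T_C = 42 °C → 42 + 273.15 = 315.15 K.
T_m = 686 °F → (686 − 32) × 5/9 = 363.33 °C = 636.48 K.
Heat entering the second stage: Q_m = Q_H·(T_m/T_H) = 279 × 636.48/841.00 = 211.2 MW.
Second-stage efficiency η₂ = 1 − T_C/T_m = 1 − 315.15/636.48 = 0.5049, so W₂ = η₂·Q_m = 106.6 MW.

Ẇ₂ ≈ 106.6 MW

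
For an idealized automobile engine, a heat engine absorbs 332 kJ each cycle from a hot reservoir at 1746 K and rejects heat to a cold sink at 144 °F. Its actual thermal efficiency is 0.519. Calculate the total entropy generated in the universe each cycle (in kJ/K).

T_C = 144 °F → (144 − 32) × 5/9 = 62.22 °C = 335.37 K.
W = η·Q_H = 0.519 × 332 = 172.3 kJ, so Q_C = Q_H − W = 159.7 kJ.
Reservoir entropy changes: ΔS_H = −Q_H/T_H = −332/1746.00 = -0.1901 kJ/K and ΔS_C = +Q_C/T_C = 159.7/335.37 = 0.4762 kJ/K.
ΔS_univ = −Q_H/T_H + Q_C/T_C = 0.286 kJ/K (> 0, since η = 0.519 < η_Carnot = 0.808).

ΔS_univ ≈ 0.286 kJ/K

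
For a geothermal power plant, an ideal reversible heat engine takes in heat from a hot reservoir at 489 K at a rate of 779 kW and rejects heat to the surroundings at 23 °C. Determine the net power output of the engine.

Ẇ ≈ 307 kW

T_C = 23 °C → 23 + 273.15 = 296.15 K.
Carnot efficiency: η = 1 − T_C/T_H = 1 − 296.15/489.00 = 0.3944.
W = η·Q_H = 0.3944 × 779 = 307 kW.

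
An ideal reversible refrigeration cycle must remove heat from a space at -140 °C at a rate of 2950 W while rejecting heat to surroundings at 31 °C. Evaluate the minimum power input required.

T_H = 31 °C → 31 + 273.15 = 304.15 K.
T_C = -140 °C → -140 + 273.15 = 133.15 K.
For a reversible refrigerator, COP_R = T_C/(T_H − T_C) = 133.15/171.00 = 0.7787.
W = Q_C/COP_R = 2950/0.7787 = 3790 W.

Ẇ_in ≈ 3790 W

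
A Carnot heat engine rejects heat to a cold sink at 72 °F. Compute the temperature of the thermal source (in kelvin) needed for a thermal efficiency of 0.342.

T_C = 72 °F → (72 − 32) × 5/9 = 22.22 °C = 295.37 K.
From η = 1 − T_C/T_H, solving for T_H gives T_H = T_C/(1 − η) = 295.37/(1 − 0.342) = 449 K.

T_H ≈ 449 K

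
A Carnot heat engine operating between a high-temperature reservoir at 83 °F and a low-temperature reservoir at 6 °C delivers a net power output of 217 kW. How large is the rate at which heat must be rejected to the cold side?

Q̇_C ≈ 2710 kW

T_H = 83 °F → (83 − 32) × 5/9 = 28.33 °C = 301.48 K.
T_C = 6 °C → 6 + 273.15 = 279.15 K.
The Carnot efficiency is η = 1 − T_C/T_H = 1 − 279.15/301.48 = 0.0741.
Since Q_C/Q_H = T_C/T_H and Q_H = W/η, Q_C = W·T_C/(T_H − T_C) = 217 × 279.15/22.33 = 2710 kW.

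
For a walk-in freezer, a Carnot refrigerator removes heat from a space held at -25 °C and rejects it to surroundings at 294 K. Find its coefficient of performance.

T_C = -25 °C → -25 + 273.15 = 248.15 K.
For a reversible refrigerator, COP_R = T_C/(T_H − T_C) = 248.15/(294.00 − 248.15) = 5.41.

COP_R ≈ 5.41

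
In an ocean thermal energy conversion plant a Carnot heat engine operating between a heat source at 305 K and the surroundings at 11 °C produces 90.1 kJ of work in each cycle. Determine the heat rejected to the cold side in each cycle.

Q_C ≈ 1230 kJ

T_C = 11 °C → 11 + 273.15 = 284.15 K.
Carnot efficiency: η = 1 − T_C/T_H = 1 − 284.15/305.00 = 0.0684.
Since Q_C/Q_H = T_C/T_H and Q_H = W/η, Q_C = W·T_C/(T_H − T_C) = 90.1 × 284.15/20.85 = 1230 kJ.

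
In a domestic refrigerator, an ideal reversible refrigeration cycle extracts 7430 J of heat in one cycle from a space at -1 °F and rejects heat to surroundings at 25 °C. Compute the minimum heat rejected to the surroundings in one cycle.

T_H = 25 °C → 25 + 273.15 = 298.15 K.
T_C = -1 °F → (-1 − 32) × 5/9 = -18.33 °C = 254.82 K.
For a reversible cycle Q_H/Q_C = T_H/T_C, so Q_H = Q_C·T_H/T_C = 7430 × 298.15/254.82 = 8690 J.

Q_H ≈ 8690 J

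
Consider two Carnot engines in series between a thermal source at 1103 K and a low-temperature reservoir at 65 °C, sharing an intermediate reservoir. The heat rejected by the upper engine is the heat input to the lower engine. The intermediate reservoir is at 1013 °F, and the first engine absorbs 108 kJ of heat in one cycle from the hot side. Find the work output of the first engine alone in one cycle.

T_C = 65 °C → 65 + 273.15 = 338.15 K.
T_m = 1013 °F → (1013 − 32) × 5/9 = 545.00 °C = 818.15 K.
First-stage efficiency η₁ = 1 − T_m/T_H = 1 − 818.15/1103.00 = 0.2583.
W₁ = η₁·Q_H = 0.2583 × 108 = 27.89 kJ.

W₁ ≈ 27.89 kJ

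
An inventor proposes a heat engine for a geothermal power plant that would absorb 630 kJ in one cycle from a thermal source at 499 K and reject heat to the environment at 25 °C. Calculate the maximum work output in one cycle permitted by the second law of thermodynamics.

W_max ≈ 253.6 kJ

T_C = 25 °C → 25 + 273.15 = 298.15 K.
No engine can exceed the Carnot limit: η_max = 1 − T_C/T_H = 1 − 298.15/499.00 = 0.4025.
W_max = η_max · Q_H = 0.4025 × 630 = 253.6 kJ.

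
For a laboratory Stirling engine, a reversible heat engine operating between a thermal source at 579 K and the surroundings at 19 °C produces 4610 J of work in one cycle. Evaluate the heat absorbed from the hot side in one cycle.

Q_H ≈ 9310 J

T_C = 19 °C → 19 + 273.15 = 292.15 K.
For a reversible engine, η = 1 − T_C/T_H = 1 − 292.15/579.00 = 0.4954.
Q_H = W/η = 4610/0.4954 = 9310 J.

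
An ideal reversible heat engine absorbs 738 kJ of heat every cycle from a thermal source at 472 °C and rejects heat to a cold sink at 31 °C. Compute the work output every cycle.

W ≈ 437 kJ

T_H = 472 °C → 472 + 273.15 = 745.15 K.
T_C = 31 °C → 31 + 273.15 = 304.15 K.
The Carnot efficiency is η = 1 − T_C/T_H = 1 − 304.15/745.15 = 0.5918.
W = η·Q_H = 0.5918 × 738 = 437 kJ.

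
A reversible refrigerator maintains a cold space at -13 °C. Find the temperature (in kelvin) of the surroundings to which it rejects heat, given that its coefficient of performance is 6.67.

T_C = -13 °C → -13 + 273.15 = 260.15 K.
COP_R = T_C/(T_H − T_C) ⇒ T_H = T_C·(1 + 1/COP_R) = 260.15 × (1 + 1/6.67) = 299.2 K.

T_H ≈ 299.2 K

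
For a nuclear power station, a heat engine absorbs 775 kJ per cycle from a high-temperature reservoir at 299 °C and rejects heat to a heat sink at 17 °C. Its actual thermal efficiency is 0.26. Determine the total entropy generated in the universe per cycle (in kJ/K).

ΔS_univ ≈ 0.6220 kJ/K

T_H = 299 °C → 299 + 273.15 = 572.15 K.
T_C = 17 °C → 17 + 273.15 = 290.15 K.
W = η·Q_H = 0.26 × 775 = 201.5 kJ, so Q_C = Q_H − W = 573.5 kJ.
Reservoir entropy changes: ΔS_H = −Q_H/T_H = −775/572.15 = -1.355 kJ/K and ΔS_C = +Q_C/T_C = 573.5/290.15 = 1.977 kJ/K.
ΔS_univ = −Q_H/T_H + Q_C/T_C = 0.6220 kJ/K (> 0, since η = 0.26 < η_Carnot = 0.493).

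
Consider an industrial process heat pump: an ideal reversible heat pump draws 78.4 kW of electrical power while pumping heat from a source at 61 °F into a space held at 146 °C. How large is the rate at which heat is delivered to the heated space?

Q̇_H ≈ 253.0 kW

T_H = 146 °C → 146 + 273.15 = 419.15 K.
T_C = 61 °F → (61 − 32) × 5/9 = 16.11 °C = 289.26 K.
Reversible heating COP: COP_HP = T_H/(T_H − T_C) = 419.15/129.89 = 3.2270.
Q_H = COP_HP · W = 3.2270 × 78.4 = 253.0 kW.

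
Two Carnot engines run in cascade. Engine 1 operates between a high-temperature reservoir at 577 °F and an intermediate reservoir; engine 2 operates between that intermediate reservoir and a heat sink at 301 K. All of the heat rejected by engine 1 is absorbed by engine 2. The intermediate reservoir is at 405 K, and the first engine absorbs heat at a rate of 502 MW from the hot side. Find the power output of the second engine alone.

Ẇ₂ ≈ 90.65 MW

T_H = 577 °F → (577 − 32) × 5/9 = 302.78 °C = 575.93 K.
Heat entering the second stage: Q_m = Q_H·(T_m/T_H) = 502 × 405.00/575.93 = 353.0 MW.
Second-stage efficiency η₂ = 1 − T_C/T_m = 1 − 301.00/405.00 = 0.2568, so W₂ = η₂·Q_m = 90.65 MW.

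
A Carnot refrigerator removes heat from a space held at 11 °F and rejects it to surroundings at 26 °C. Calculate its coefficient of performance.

COP_R ≈ 6.942

T_H = 26 °C → 26 + 273.15 = 299.15 K.
T_C = 11 °F → (11 − 32) × 5/9 = -11.67 °C = 261.48 K.
Carnot COP: COP_R = T_C/(T_H − T_C) = 261.48/(299.15 − 261.48) = 6.942.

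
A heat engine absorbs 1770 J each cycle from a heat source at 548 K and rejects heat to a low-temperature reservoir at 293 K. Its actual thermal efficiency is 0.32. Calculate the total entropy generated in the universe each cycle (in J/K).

ΔS_univ ≈ 0.8779 J/K

W = η·Q_H = 0.32 × 1770 = 566.4 J, so Q_C = Q_H − W = 1204 J.
Entropy balance on the reservoirs: −Q_H/T_H = -3.230 J/K, +Q_C/T_C = 4.108 J/K.
ΔS_univ = −Q_H/T_H + Q_C/T_C = 0.8779 J/K (> 0, since η = 0.32 < η_Carnot = 0.465).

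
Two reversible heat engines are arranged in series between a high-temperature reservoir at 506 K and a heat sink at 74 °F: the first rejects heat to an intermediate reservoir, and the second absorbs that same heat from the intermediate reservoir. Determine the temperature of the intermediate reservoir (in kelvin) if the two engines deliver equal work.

T_m ≈ 401 K

T_C = 74 °F → (74 − 32) × 5/9 = 23.33 °C = 296.48 K.
For reversible stages Q_m = Q_H·(T_m/T_H). Setting W₁ = Q_H(1 − T_m/T_H) equal to W₂ = Q_m(1 − T_C/T_m) = Q_H·(T_m − T_C)/T_H gives T_H − T_m = T_m − T_C, so T_m = (T_H + T_C)/2 = (506.00 + 296.48)/2 = 401 K.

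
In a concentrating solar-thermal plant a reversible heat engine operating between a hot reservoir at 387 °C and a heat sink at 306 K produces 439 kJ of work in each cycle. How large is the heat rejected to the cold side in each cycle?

T_H = 387 °C → 387 + 273.15 = 660.15 K.
Carnot efficiency: η = 1 − T_C/T_H = 1 − 306.00/660.15 = 0.5365.
Since Q_C/Q_H = T_C/T_H and Q_H = W/η, Q_C = W·T_C/(T_H − T_C) = 439 × 306.00/354.15 = 379.3 kJ.

Q_C ≈ 379.3 kJ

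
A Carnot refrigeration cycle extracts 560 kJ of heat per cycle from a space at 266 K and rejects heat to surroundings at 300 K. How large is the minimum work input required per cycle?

W_in ≈ 71.58 kJ

The reversible coefficient of performance is COP_R = T_C/(T_H − T_C) = 266.00/34.00 = 7.8235.
W = Q_C/COP_R = 560/7.8235 = 71.58 kJ.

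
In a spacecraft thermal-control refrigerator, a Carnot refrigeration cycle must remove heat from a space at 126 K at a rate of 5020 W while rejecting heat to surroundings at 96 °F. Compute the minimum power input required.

T_H = 96 °F → (96 − 32) × 5/9 = 35.56 °C = 308.71 K.
The reversible coefficient of performance is COP_R = T_C/(T_H − T_C) = 126.00/182.71 = 0.6896.
W = Q_C/COP_R = 5020/0.6896 = 7280 W.

Ẇ_in ≈ 7280 W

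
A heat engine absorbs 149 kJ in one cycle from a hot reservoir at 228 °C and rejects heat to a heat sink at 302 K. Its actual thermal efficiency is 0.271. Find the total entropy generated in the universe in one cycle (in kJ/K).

T_H = 228 °C → 228 + 273.15 = 501.15 K.
W = η·Q_H = 0.271 × 149 = 40.38 kJ, so Q_C = Q_H − W = 108.6 kJ.
The hot reservoir loses entropy Q_H/T_H = 149/501.15 = 0.2973 kJ/K; the cold reservoir gains Q_C/T_C = 108.6/302.00 = 0.3597 kJ/K.
ΔS_univ = −Q_H/T_H + Q_C/T_C = 0.0624 kJ/K (> 0, since η = 0.271 < η_Carnot = 0.397).

ΔS_univ ≈ 0.0624 kJ/K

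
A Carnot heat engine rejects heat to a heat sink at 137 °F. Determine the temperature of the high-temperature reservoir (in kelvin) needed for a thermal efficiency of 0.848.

T_C = 137 °F → (137 − 32) × 5/9 = 58.33 °C = 331.48 K.
From η = 1 − T_C/T_H, solving for T_H gives T_H = T_C/(1 − η) = 331.48/(1 − 0.848) = 2180 K.

T_H ≈ 2180 K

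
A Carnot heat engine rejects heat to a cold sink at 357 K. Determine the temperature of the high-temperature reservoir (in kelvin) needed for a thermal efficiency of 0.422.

T_H ≈ 617.6 K

From η = 1 − T_C/T_H, solving for T_H gives T_H = T_C/(1 − η) = 357.00/(1 − 0.422) = 617.6 K.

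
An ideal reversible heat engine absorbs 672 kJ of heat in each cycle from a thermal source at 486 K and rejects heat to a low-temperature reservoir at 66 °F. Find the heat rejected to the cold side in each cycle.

T_C = 66 °F → (66 − 32) × 5/9 = 18.89 °C = 292.04 K.
Carnot efficiency: η = 1 − T_C/T_H = 1 − 292.04/486.00 = 0.3991.
For a reversible cycle Q_C/Q_H = T_C/T_H, so Q_C = 672 × 292.04/486.00 = 404 kJ.

Q_C ≈ 404 kJ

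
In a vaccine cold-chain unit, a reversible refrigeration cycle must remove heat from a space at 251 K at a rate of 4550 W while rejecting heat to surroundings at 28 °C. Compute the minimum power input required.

T_H = 28 °C → 28 + 273.15 = 301.15 K.
Carnot COP: COP_R = T_C/(T_H − T_C) = 251.00/50.15 = 5.0050.
W = Q_C/COP_R = 4550/5.0050 = 909.1 W.

Ẇ_in ≈ 909.1 W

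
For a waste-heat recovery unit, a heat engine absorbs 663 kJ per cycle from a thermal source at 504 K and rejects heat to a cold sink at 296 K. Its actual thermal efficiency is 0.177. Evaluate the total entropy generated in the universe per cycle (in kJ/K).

ΔS_univ ≈ 0.5279 kJ/K

W = η·Q_H = 0.177 × 663 = 117.4 kJ, so Q_C = Q_H − W = 545.6 kJ.
Reservoir entropy changes: ΔS_H = −Q_H/T_H = −663/504.00 = -1.315 kJ/K and ΔS_C = +Q_C/T_C = 545.6/296.00 = 1.843 kJ/K.
ΔS_univ = −Q_H/T_H + Q_C/T_C = 0.5279 kJ/K (> 0, since η = 0.177 < η_Carnot = 0.413).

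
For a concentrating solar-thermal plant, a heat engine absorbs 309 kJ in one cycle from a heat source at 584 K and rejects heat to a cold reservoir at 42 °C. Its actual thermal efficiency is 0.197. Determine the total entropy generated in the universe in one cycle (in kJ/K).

T_C = 42 °C → 42 + 273.15 = 315.15 K.
W = η·Q_H = 0.197 × 309 = 60.87 kJ, so Q_C = Q_H − W = 248.1 kJ.
Reservoir entropy changes: ΔS_H = −Q_H/T_H = −309/584.00 = -0.5291 kJ/K and ΔS_C = +Q_C/T_C = 248.1/315.15 = 0.7873 kJ/K.
ΔS_univ = −Q_H/T_H + Q_C/T_C = 0.258 kJ/K (> 0, since η = 0.197 < η_Carnot = 0.460).

ΔS_univ ≈ 0.258 kJ/K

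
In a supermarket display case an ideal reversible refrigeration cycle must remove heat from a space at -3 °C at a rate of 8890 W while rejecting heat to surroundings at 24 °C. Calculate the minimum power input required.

T_H = 24 °C → 24 + 273.15 = 297.15 K.
T_C = -3 °C → -3 + 273.15 = 270.15 K.
For a reversible refrigerator, COP_R = T_C/(T_H − T_C) = 270.15/27.00 = 10.0056.
W = Q_C/COP_R = 8890/10.0056 = 888.5 W.

Ẇ_in ≈ 888.5 W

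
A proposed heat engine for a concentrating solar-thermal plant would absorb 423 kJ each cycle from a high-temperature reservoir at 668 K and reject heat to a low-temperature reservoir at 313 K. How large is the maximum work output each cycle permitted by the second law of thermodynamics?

W_max ≈ 225 kJ

By the Carnot theorem, η_max = 1 − T_C/T_H = 1 − 313.00/668.00 = 0.5314.
W_max = η_max · Q_H = 0.5314 × 423 = 225 kJ.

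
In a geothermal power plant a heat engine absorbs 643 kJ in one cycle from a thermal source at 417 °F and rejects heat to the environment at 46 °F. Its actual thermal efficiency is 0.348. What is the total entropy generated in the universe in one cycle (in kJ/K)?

ΔS_univ ≈ 0.172 kJ/K

T_H = 417 °F → (417 − 32) × 5/9 = 213.89 °C = 487.04 K.
T_C = 46 °F → (46 − 32) × 5/9 = 7.78 °C = 280.93 K.
W = η·Q_H = 0.348 × 643 = 223.8 kJ, so Q_C = Q_H − W = 419.2 kJ.
Reservoir entropy changes: ΔS_H = −Q_H/T_H = −643/487.04 = -1.320 kJ/K and ΔS_C = +Q_C/T_C = 419.2/280.93 = 1.492 kJ/K.
ΔS_univ = −Q_H/T_H + Q_C/T_C = 0.172 kJ/K (> 0, since η = 0.348 < η_Carnot = 0.423).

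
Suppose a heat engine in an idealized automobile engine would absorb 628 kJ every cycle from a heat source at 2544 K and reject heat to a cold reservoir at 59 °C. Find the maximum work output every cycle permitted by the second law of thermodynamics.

T_C = 59 °C → 59 + 273.15 = 332.15 K.
No engine can exceed the Carnot limit: η_max = 1 − T_C/T_H = 1 − 332.15/2544.00 = 0.8694.
W_max = η_max · Q_H = 0.8694 × 628 = 546 kJ.

W_max ≈ 546 kJ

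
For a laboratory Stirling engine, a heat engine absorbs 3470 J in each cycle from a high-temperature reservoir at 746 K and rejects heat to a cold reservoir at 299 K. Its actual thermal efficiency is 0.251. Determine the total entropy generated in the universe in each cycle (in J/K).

ΔS_univ ≈ 4.04 J/K

W = η·Q_H = 0.251 × 3470 = 871.0 J, so Q_C = Q_H − W = 2599 J.
Entropy balance on the reservoirs: −Q_H/T_H = -4.651 J/K, +Q_C/T_C = 8.692 J/K.
ΔS_univ = −Q_H/T_H + Q_C/T_C = 4.04 J/K (> 0, since η = 0.251 < η_Carnot = 0.599).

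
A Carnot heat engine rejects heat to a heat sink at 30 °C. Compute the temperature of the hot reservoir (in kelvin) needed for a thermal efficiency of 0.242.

T_C = 30 °C → 30 + 273.15 = 303.15 K.
From η = 1 − T_C/T_H, solving for T_H gives T_H = T_C/(1 − η) = 303.15/(1 − 0.242) = 400 K.

T_H ≈ 400 K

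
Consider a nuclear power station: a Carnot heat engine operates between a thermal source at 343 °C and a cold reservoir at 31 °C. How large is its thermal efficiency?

T_H = 343 °C → 343 + 273.15 = 616.15 K.
T_C = 31 °C → 31 + 273.15 = 304.15 K.
The Carnot efficiency is η = 1 − T_C/T_H = 1 − 304.15/616.15 = 0.5064.

η ≈ 0.5064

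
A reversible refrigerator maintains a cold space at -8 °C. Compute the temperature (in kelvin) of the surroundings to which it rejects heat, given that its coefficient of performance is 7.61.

T_H ≈ 300 K

T_C = -8 °C → -8 + 273.15 = 265.15 K.
COP_R = T_C/(T_H − T_C) ⇒ T_H = T_C·(1 + 1/COP_R) = 265.15 × (1 + 1/7.61) = 300 K.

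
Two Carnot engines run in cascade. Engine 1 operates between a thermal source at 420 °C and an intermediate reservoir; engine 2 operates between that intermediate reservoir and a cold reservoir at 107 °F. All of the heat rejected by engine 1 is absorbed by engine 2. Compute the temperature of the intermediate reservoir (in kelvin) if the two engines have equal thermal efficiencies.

T_H = 420 °C → 420 + 273.15 = 693.15 K.
T_C = 107 °F → (107 − 32) × 5/9 = 41.67 °C = 314.82 K.
Equal efficiencies require 1 − T_m/T_H = 1 − T_C/T_m, i.e. T_m/T_H = T_C/T_m, so T_m = √(T_H·T_C) = √(693.15 × 314.82) = 467.1 K.

T_m ≈ 467.1 K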